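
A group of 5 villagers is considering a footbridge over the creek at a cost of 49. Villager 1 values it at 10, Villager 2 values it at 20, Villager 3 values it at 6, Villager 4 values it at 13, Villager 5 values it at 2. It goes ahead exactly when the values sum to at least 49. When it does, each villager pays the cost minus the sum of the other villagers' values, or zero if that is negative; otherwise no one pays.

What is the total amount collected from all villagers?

Total value 51 ≥ cost 49, so it is built.
Villager 1: others sum to 41; max(0, 49 - 41) = 8.
Villager 2: others sum to 31; max(0, 49 - 31) = 18.
Villager 3: others sum to 45; max(0, 49 - 45) = 4.
Villager 4: others sum to 38; max(0, 49 - 38) = 11.
Villager 5: others sum to 49; max(0, 49 - 49) = 0.
Total collected = 8 + 18 + 4 + 11 + 0 = 41.

41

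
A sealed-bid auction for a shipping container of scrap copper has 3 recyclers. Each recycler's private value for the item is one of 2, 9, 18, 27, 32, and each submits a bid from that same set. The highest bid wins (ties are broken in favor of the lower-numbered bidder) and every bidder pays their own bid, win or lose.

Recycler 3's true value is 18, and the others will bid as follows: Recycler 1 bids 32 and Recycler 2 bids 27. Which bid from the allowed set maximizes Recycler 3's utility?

2

Bid 2: loses but pays 2, utility -2.
Bid 9: loses but pays 9, utility -9.
Bid 18: loses but pays 18, utility -18.
Bid 27: loses but pays 27, utility -27.
Bid 32: loses but pays 32, utility -32.
The best choice is 2 with utility -2.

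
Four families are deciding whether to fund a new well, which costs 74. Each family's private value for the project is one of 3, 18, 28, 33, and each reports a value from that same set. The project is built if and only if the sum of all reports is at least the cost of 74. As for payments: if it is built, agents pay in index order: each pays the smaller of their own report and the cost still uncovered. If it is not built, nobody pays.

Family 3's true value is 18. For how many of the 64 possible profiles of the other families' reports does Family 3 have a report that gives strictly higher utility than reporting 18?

Others report (18, 28, 28): truth gives 0; report 3 gives 15 > 0. Violating.
Others report (18, 28, 33): truth gives 0; report 3 gives 15 > 0. Violating.
Others report (18, 33, 28): truth gives 0; report 3 gives 15 > 0. Violating.
Others report (18, 33, 33): truth gives 0; report 3 gives 15 > 0. Violating.
Others report (3, 3, 3): truth gives 0; no alternative beats it.
Others report (3, 3, 18): truth gives 0; no alternative beats it.
(Checking all 64 profiles: 20 have a profitable deviation, 44 do not.)

20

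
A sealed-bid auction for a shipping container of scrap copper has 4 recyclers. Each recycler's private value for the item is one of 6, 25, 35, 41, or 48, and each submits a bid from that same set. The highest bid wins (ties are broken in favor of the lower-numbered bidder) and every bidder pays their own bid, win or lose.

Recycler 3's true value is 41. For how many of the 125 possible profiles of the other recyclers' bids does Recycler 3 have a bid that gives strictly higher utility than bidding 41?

Others bid (6, 6, 6): truth gives 0; bid 25 gives 16 > 0. Violating.
Others bid (6, 6, 25): truth gives 0; bid 25 gives 16 > 0. Violating.
Others bid (6, 6, 35): truth gives 0; bid 35 gives 6 > 0. Violating.
Others bid (6, 6, 48): truth gives -41; bid 6 gives -6 > -41. Violating.
Others bid (6, 6, 41): truth gives 0; no alternative beats it.
Others bid (6, 25, 41): truth gives 0; no alternative beats it.
(Checking all 125 profiles: 101 have a profitable deviation, 24 do not.)

101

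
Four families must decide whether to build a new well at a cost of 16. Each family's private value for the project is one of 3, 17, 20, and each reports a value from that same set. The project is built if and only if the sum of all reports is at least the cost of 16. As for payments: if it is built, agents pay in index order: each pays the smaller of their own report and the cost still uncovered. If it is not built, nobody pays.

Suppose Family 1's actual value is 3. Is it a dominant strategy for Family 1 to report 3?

Yes

Check each profile of the others' reports and compare truth against every alternative report.
Others report (3, 3, 3): truth gives 0, best alternative gives -13.
Others report (3, 3, 17): truth gives 0, best alternative gives -13.
Others report (3, 3, 20): truth gives 0, best alternative gives -13.
Others report (3, 17, 3): truth gives 0, best alternative gives -13.
Others report (3, 17, 17): truth gives 0, best alternative gives -13.
Others report (3, 17, 20): truth gives 0, best alternative gives -13.
(Remaining 21 profiles checked similarly; truth is weakly best in each.)
In every case the truthful report is at least as good as any alternative, so it is a dominant strategy.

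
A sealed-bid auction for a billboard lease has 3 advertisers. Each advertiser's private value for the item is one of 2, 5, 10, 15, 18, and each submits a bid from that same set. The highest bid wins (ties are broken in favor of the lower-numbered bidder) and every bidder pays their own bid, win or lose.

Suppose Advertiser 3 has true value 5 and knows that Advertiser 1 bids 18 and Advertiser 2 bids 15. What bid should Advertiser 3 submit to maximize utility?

Bid 2: loses but pays 2, utility -2.
Bid 5: loses but pays 5, utility -5.
Bid 10: loses but pays 10, utility -10.
Bid 15: loses but pays 15, utility -15.
Bid 18: loses but pays 18, utility -18.
The best choice is 2 with utility -2.

2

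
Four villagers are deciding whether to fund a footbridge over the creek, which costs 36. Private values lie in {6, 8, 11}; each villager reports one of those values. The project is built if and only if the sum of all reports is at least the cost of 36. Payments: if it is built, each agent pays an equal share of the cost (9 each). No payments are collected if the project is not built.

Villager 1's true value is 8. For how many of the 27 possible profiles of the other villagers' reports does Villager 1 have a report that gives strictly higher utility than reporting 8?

3

Others report (6, 11, 11): truth gives -1; report 6 gives 0 > -1. Violating.
Others report (11, 6, 11): truth gives -1; report 6 gives 0 > -1. Violating.
Others report (11, 11, 6): truth gives -1; report 6 gives 0 > -1. Violating.
Others report (6, 6, 6): truth gives 0; no alternative beats it.
Others report (6, 6, 8): truth gives 0; no alternative beats it.
(Checking all 27 profiles: 3 have a profitable deviation, 24 do not.)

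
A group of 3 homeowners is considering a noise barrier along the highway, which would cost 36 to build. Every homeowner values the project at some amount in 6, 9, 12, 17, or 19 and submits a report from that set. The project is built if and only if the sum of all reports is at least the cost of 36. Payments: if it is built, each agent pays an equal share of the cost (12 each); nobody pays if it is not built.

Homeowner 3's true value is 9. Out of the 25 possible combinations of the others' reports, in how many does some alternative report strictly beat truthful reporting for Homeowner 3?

Others report (9, 19): truth gives -3; report 6 gives 0 > -3. Violating.
Others report (12, 17): truth gives -3; report 6 gives 0 > -3. Violating.
Others report (17, 12): truth gives -3; report 6 gives 0 > -3. Violating.
Others report (19, 9): truth gives -3; report 6 gives 0 > -3. Violating.
Others report (6, 6): truth gives 0; no alternative beats it.
Others report (6, 9): truth gives 0; no alternative beats it.
(Checking all 25 profiles: 4 have a profitable deviation, 21 do not.)

4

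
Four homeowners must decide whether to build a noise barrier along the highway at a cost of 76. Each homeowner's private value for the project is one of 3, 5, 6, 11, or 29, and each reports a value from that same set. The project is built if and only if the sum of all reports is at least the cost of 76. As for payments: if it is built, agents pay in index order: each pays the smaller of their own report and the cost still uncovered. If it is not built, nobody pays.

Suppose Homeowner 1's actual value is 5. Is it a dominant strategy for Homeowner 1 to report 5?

No

Consider the case where Homeowner 2 reports 29, Homeowner 3 reports 29 and Homeowner 4 reports 29.
Truthful report 5: project built, pays 5, utility 5 - 5 = 0.
Report 3 instead: project built, pays 3, utility 5 - 3 = 2.
Since 2 > 0, reporting 3 is strictly better here, so truthful reporting is not dominant.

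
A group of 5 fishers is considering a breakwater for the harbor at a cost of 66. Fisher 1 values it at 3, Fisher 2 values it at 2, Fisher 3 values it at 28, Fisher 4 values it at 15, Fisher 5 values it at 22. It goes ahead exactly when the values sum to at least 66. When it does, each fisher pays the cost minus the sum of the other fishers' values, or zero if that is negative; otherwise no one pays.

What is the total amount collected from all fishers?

Total value 70 ≥ cost 66, so it is built.
Fisher 1: others sum to 67; max(0, 66 - 67) = 0.
Fisher 2: others sum to 68; max(0, 66 - 68) = 0.
Fisher 3: others sum to 42; max(0, 66 - 42) = 24.
Fisher 4: others sum to 55; max(0, 66 - 55) = 11.
Fisher 5: others sum to 48; max(0, 66 - 48) = 18.
Total collected = 0 + 0 + 24 + 11 + 18 = 53.

53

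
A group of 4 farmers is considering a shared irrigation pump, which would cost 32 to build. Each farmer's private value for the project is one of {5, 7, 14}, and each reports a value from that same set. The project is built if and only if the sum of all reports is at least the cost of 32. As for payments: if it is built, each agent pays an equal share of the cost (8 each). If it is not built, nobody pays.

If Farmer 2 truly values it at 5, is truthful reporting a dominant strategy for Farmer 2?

Yes

Check each profile of the others' reports and compare truth against every alternative report.
Others report (5, 7, 14): truth gives 0, best alternative gives -3.
Others report (5, 14, 7): truth gives 0, best alternative gives -3.
Others report (7, 5, 14): truth gives 0, best alternative gives -3.
Others report (7, 14, 5): truth gives 0, best alternative gives -3.
Others report (14, 5, 7): truth gives 0, best alternative gives -3.
Others report (14, 7, 5): truth gives 0, best alternative gives -3.
(Remaining 21 profiles checked similarly; truth is weakly best in each.)
In every case the truthful report is at least as good as any alternative, so it is a dominant strategy.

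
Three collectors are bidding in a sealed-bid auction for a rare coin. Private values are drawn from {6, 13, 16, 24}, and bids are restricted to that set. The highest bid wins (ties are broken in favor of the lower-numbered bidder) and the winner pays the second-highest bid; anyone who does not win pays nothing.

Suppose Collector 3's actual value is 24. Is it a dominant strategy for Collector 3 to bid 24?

Check each profile of the others' bids and compare truth against every alternative bid.
Others bid (6, 16): truth gives 8, best alternative gives 0.
Others bid (13, 16): truth gives 8, best alternative gives 0.
Others bid (16, 6): truth gives 8, best alternative gives 0.
Others bid (16, 13): truth gives 8, best alternative gives 0.
Others bid (16, 16): truth gives 8, best alternative gives 0.
Others bid (6, 6): truth gives 18, best alternative gives 18.
(Remaining 10 profiles checked similarly; truth is weakly best in each.)
In every case the truthful bid is at least as good as any alternative, so it is a dominant strategy.

Yes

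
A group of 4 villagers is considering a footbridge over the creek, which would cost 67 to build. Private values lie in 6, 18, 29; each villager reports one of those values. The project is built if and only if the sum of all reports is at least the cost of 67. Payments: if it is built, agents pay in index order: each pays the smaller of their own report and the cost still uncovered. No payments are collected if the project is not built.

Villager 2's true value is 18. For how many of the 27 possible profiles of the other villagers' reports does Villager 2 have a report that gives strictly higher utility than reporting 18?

Others report (6, 29, 29): truth gives 0; report 6 gives 12 > 0. Violating.
Others report (18, 18, 29): truth gives 0; report 6 gives 12 > 0. Violating.
Others report (18, 29, 18): truth gives 0; report 6 gives 12 > 0. Violating.
Others report (18, 29, 29): truth gives 0; report 6 gives 12 > 0. Violating.
Others report (6, 6, 6): truth gives 0; no alternative beats it.
Others report (6, 6, 18): truth gives 0; no alternative beats it.
(Checking all 27 profiles: 10 have a profitable deviation, 17 do not.)

10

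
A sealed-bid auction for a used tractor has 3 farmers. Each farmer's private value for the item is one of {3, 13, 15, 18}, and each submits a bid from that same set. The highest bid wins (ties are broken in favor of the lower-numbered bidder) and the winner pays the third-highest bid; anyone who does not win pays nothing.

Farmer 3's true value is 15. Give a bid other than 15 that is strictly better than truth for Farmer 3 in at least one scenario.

Suppose Farmer 1 bids 3 and Farmer 2 bids 15.
Bid 15: loses, pays 0, utility 0.
Bid 18: wins, pays 3, utility 15 - 3 = 12.
So bidding 18 beats truth here (12 > 0).

18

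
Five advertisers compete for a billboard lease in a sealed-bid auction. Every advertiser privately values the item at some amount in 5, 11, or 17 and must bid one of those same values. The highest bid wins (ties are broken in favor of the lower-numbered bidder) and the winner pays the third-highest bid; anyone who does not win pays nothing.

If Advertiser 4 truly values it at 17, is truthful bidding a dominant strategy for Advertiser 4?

Yes

Check each profile of the others' bids and compare truth against every alternative bid.
Others bid (5, 5, 5, 17): truth gives 12, best alternative gives 0.
Others bid (5, 5, 11, 5): truth gives 12, best alternative gives 0.
Others bid (5, 11, 5, 5): truth gives 12, best alternative gives 0.
Others bid (11, 5, 5, 5): truth gives 12, best alternative gives 0.
Others bid (5, 5, 11, 11): truth gives 6, best alternative gives 0.
Others bid (5, 5, 11, 17): truth gives 6, best alternative gives 0.
(Remaining 75 profiles checked similarly; truth is weakly best in each.)
In every case the truthful bid is at least as good as any alternative, so it is a dominant strategy.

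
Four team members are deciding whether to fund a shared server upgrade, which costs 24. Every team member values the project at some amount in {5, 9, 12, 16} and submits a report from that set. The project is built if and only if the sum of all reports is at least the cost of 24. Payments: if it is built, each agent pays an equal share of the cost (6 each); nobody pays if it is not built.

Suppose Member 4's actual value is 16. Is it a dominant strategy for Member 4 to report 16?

Yes

Check each profile of the others' reports and compare truth against every alternative report.
Others report (5, 5, 5): truth gives 10, best alternative gives 10.
Others report (5, 5, 9): truth gives 10, best alternative gives 10.
Others report (5, 5, 12): truth gives 10, best alternative gives 10.
Others report (5, 5, 16): truth gives 10, best alternative gives 10.
Others report (5, 9, 5): truth gives 10, best alternative gives 10.
Others report (5, 9, 9): truth gives 10, best alternative gives 10.
(Remaining 58 profiles checked similarly; truth is weakly best in each.)
In every case the truthful report is at least as good as any alternative, so it is a dominant strategy.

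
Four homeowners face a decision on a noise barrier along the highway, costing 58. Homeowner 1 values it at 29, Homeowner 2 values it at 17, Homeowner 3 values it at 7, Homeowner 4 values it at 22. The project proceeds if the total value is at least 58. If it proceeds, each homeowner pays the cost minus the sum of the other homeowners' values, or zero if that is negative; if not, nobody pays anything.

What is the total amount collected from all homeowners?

Total value 75 ≥ cost 58, so it is built.
Homeowner 1: others sum to 46; max(0, 58 - 46) = 12.
Homeowner 2: others sum to 58; max(0, 58 - 58) = 0.
Homeowner 3: others sum to 68; max(0, 58 - 68) = 0.
Homeowner 4: others sum to 53; max(0, 58 - 53) = 5.
Total collected = 12 + 0 + 0 + 5 = 17.

17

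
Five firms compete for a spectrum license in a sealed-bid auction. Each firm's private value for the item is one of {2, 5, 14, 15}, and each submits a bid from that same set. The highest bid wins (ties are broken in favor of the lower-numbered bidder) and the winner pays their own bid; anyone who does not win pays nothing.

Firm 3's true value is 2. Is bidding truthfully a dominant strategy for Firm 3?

Yes

Check each profile of the others' bids and compare truth against every alternative bid.
Others bid (2, 2, 2, 2): truth gives 0, best alternative gives -3.
Others bid (2, 2, 2, 5): truth gives 0, best alternative gives -3.
Others bid (2, 2, 5, 2): truth gives 0, best alternative gives -3.
Others bid (2, 2, 5, 5): truth gives 0, best alternative gives -3.
Others bid (2, 2, 2, 14): truth gives 0, best alternative gives 0.
Others bid (2, 2, 2, 15): truth gives 0, best alternative gives 0.
(Remaining 250 profiles checked similarly; truth is weakly best in each.)
In every case the truthful bid is at least as good as any alternative, so it is a dominant strategy.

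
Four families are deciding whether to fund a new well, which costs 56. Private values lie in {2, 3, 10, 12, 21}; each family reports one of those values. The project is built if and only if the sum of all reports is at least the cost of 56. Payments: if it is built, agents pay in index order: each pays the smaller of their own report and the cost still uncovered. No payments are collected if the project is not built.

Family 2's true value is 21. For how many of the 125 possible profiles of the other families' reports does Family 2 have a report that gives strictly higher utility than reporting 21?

16

Others report (2, 21, 21): truth gives 0; report 12 gives 9 > 0. Violating.
Others report (3, 21, 21): truth gives 0; report 12 gives 9 > 0. Violating.
Others report (10, 21, 21): truth gives 0; report 10 gives 11 > 0. Violating.
Others report (12, 12, 21): truth gives 0; report 12 gives 9 > 0. Violating.
Others report (2, 2, 2): truth gives 0; no alternative beats it.
Others report (2, 2, 3): truth gives 0; no alternative beats it.
(Checking all 125 profiles: 16 have a profitable deviation, 109 do not.)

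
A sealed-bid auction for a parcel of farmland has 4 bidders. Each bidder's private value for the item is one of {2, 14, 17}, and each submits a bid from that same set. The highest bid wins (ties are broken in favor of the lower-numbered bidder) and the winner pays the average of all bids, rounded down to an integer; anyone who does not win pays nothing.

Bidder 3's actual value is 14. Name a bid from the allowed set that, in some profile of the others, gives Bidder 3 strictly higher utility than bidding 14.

17

Suppose Bidder 1 bids 2, Bidder 2 bids 2 and Bidder 4 bids 17.
Bid 14: loses, pays 0, utility 0.
Bid 17: wins, pays 9, utility 14 - 9 = 5.
So bidding 17 beats truth here (5 > 0).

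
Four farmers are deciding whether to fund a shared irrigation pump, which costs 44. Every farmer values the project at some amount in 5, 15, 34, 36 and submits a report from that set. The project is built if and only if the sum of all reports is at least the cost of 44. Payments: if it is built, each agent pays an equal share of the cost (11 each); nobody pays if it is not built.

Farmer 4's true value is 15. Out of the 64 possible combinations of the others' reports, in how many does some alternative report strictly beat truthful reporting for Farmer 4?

Others report (5, 5, 5): truth gives 0; report 34 gives 4 > 0. Violating.
Others report (5, 5, 15): truth gives 0; report 34 gives 4 > 0. Violating.
Others report (5, 15, 5): truth gives 0; report 34 gives 4 > 0. Violating.
Others report (15, 5, 5): truth gives 0; report 34 gives 4 > 0. Violating.
Others report (5, 5, 34): truth gives 4; no alternative beats it.
Others report (5, 5, 36): truth gives 4; no alternative beats it.
(Checking all 64 profiles: 4 have a profitable deviation, 60 do not.)

4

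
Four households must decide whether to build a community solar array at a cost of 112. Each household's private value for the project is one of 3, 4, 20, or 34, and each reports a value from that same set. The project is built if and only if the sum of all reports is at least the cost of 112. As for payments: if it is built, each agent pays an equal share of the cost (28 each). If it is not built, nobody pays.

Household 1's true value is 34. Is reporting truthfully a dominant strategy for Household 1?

Check each profile of the others' reports and compare truth against every alternative report.
Others report (20, 34, 34): truth gives 6, best alternative gives 0.
Others report (34, 20, 34): truth gives 6, best alternative gives 0.
Others report (34, 34, 20): truth gives 6, best alternative gives 0.
Others report (34, 34, 34): truth gives 6, best alternative gives 6.
Others report (3, 3, 3): truth gives 0, best alternative gives 0.
Others report (3, 3, 4): truth gives 0, best alternative gives 0.
(Remaining 58 profiles checked similarly; truth is weakly best in each.)
In every case the truthful report is at least as good as any alternative, so it is a dominant strategy.

Yes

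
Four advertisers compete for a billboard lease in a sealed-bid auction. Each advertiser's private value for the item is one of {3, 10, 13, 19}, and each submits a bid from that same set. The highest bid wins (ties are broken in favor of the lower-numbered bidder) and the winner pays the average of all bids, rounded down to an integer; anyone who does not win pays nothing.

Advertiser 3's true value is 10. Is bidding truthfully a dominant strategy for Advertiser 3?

No

Consider the case where Advertiser 1 bids 3, Advertiser 2 bids 3 and Advertiser 4 bids 13.
Truthful bid 10: loses, pays 0, utility 0.
Bid 13 instead: wins, pays 8, utility 10 - 8 = 2.
Since 2 > 0, bidding 13 is strictly better here, so truthful bidding is not dominant.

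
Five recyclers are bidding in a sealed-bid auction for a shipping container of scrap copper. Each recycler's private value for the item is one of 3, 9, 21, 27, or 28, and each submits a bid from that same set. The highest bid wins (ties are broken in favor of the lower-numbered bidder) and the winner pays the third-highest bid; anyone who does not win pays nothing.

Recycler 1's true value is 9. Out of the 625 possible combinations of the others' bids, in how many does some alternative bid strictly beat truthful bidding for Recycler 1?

Others bid (3, 3, 3, 21): truth gives 0; bid 21 gives 6 > 0. Violating.
Others bid (3, 3, 3, 27): truth gives 0; bid 27 gives 6 > 0. Violating.
Others bid (3, 3, 3, 28): truth gives 0; bid 28 gives 6 > 0. Violating.
Others bid (3, 3, 21, 3): truth gives 0; bid 21 gives 6 > 0. Violating.
Others bid (3, 3, 3, 3): truth gives 6; no alternative beats it.
Others bid (3, 3, 3, 9): truth gives 6; no alternative beats it.
(Checking all 625 profiles: 12 have a profitable deviation, 613 do not.)

12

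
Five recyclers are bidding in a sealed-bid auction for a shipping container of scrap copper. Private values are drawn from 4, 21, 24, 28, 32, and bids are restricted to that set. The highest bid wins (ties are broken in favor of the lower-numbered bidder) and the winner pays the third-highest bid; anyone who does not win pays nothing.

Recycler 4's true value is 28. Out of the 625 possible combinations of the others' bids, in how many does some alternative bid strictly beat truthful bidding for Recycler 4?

Others bid (4, 4, 4, 32): truth gives 0; bid 32 gives 24 > 0. Violating.
Others bid (4, 4, 21, 32): truth gives 0; bid 32 gives 7 > 0. Violating.
Others bid (4, 4, 24, 32): truth gives 0; bid 32 gives 4 > 0. Violating.
Others bid (4, 4, 28, 4): truth gives 0; bid 32 gives 24 > 0. Violating.
Others bid (4, 4, 4, 4): truth gives 24; no alternative beats it.
Others bid (4, 4, 4, 21): truth gives 24; no alternative beats it.
(Checking all 625 profiles: 108 have a profitable deviation, 517 do not.)

108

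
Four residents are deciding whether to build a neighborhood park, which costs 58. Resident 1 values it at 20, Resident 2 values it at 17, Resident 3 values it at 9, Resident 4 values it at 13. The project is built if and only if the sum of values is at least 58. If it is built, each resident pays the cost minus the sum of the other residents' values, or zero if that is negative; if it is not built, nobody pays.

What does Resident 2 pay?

16

Total value 59 ≥ cost 58, so the project is built.
The other residents' values sum to 42.
Cost minus that sum is 58 - 42 = 16.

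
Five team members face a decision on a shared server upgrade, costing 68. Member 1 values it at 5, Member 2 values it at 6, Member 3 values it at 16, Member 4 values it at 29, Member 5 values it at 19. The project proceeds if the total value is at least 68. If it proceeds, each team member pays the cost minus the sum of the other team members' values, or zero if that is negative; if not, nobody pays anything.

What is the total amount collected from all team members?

Total value 75 ≥ cost 68, so it is built.
Member 1: others sum to 70; max(0, 68 - 70) = 0.
Member 2: others sum to 69; max(0, 68 - 69) = 0.
Member 3: others sum to 59; max(0, 68 - 59) = 9.
Member 4: others sum to 46; max(0, 68 - 46) = 22.
Member 5: others sum to 56; max(0, 68 - 56) = 12.
Total collected = 0 + 0 + 9 + 22 + 12 = 43.

43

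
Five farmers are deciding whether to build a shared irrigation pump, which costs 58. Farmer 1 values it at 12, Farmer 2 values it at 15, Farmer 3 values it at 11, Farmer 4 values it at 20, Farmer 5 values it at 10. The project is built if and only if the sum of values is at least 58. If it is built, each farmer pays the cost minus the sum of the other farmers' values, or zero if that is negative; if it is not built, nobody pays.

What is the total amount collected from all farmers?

Total value 68 ≥ cost 58, so it is built.
Farmer 1: others sum to 56; max(0, 58 - 56) = 2.
Farmer 2: others sum to 53; max(0, 58 - 53) = 5.
Farmer 3: others sum to 57; max(0, 58 - 57) = 1.
Farmer 4: others sum to 48; max(0, 58 - 48) = 10.
Farmer 5: others sum to 58; max(0, 58 - 58) = 0.
Total collected = 2 + 5 + 1 + 10 + 0 = 18.

18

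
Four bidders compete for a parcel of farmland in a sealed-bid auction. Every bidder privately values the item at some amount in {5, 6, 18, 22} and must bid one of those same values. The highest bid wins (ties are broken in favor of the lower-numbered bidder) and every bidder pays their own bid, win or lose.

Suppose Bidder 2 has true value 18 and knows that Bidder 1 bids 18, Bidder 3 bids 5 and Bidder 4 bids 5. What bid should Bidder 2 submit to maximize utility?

22

Bid 5: loses but pays 5, utility -5.
Bid 6: loses but pays 6, utility -6.
Bid 18: loses but pays 18, utility -18.
Bid 22: wins, pays 22, utility 18 - 22 = -4.
The best choice is 22 with utility -4.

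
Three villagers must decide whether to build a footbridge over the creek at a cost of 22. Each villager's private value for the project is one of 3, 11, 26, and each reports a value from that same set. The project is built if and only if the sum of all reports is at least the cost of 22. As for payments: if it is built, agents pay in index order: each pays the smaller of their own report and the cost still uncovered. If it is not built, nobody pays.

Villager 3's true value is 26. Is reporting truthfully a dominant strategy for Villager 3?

Check each profile of the others' reports and compare truth against every alternative report.
Others report (3, 3): truth gives 10, best alternative gives 0.
Others report (3, 26): truth gives 26, best alternative gives 26.
Others report (11, 11): truth gives 26, best alternative gives 26.
Others report (11, 26): truth gives 26, best alternative gives 26.
Others report (26, 3): truth gives 26, best alternative gives 26.
Others report (26, 11): truth gives 26, best alternative gives 26.
(Remaining 3 profiles checked similarly; truth is weakly best in each.)
In every case the truthful report is at least as good as any alternative, so it is a dominant strategy.

Yes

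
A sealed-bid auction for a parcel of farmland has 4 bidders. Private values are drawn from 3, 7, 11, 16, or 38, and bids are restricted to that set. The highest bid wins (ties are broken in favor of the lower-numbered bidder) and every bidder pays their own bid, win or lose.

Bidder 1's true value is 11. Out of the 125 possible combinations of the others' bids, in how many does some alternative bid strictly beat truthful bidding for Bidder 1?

106

Others bid (3, 3, 3): truth gives 0; bid 3 gives 8 > 0. Violating.
Others bid (3, 3, 7): truth gives 0; bid 7 gives 4 > 0. Violating.
Others bid (3, 3, 16): truth gives -11; bid 3 gives -3 > -11. Violating.
Others bid (3, 3, 38): truth gives -11; bid 3 gives -3 > -11. Violating.
Others bid (3, 3, 11): truth gives 0; no alternative beats it.
Others bid (3, 7, 11): truth gives 0; no alternative beats it.
(Checking all 125 profiles: 106 have a profitable deviation, 19 do not.)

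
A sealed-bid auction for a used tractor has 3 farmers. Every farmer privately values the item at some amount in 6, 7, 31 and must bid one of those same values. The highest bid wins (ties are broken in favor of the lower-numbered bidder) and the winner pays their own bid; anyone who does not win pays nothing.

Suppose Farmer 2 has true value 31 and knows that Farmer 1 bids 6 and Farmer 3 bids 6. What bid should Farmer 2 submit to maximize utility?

Bid 6: loses, pays 0, utility 0.
Bid 7: wins, pays 7, utility 31 - 7 = 24.
Bid 31: wins, pays 31, utility 31 - 31 = 0.
The best choice is 7 with utility 24.

7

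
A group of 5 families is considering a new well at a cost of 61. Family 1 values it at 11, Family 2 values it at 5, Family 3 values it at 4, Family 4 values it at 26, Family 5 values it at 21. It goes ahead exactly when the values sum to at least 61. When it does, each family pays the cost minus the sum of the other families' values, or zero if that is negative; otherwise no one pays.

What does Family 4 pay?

Total value 67 ≥ cost 61, so the project is built.
The other families' values sum to 41.
Cost minus that sum is 61 - 41 = 20.

20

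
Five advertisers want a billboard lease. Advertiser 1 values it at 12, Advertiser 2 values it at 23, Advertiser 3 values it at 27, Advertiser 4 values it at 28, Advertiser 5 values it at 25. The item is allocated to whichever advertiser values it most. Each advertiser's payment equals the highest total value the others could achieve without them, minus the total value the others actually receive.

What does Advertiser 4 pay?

Advertiser 4 has the highest value and receives the item.
Without Advertiser 4, the item would go to the next-highest value, 27, so the others could achieve 27.
With Advertiser 4 present and winning, the others receive nothing, so their total is 0.
Payment = 27 - 0 = 27.

27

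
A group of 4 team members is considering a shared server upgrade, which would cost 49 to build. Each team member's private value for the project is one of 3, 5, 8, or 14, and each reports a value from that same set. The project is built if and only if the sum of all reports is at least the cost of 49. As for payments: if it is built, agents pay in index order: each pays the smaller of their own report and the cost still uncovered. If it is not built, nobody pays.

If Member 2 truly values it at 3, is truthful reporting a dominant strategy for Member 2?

Check each profile of the others' reports and compare truth against every alternative report.
Others report (3, 3, 3): truth gives 0, best alternative gives 0.
Others report (3, 3, 5): truth gives 0, best alternative gives 0.
Others report (3, 3, 8): truth gives 0, best alternative gives 0.
Others report (3, 3, 14): truth gives 0, best alternative gives 0.
Others report (3, 5, 3): truth gives 0, best alternative gives 0.
Others report (3, 5, 5): truth gives 0, best alternative gives 0.
(Remaining 58 profiles checked similarly; truth is weakly best in each.)
In every case the truthful report is at least as good as any alternative, so it is a dominant strategy.

Yes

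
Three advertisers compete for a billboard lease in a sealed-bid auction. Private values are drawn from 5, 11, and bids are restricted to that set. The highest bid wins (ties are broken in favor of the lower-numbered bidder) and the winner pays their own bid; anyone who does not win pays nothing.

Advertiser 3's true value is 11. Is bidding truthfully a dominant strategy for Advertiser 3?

Yes

Check each profile of the others' bids and compare truth against every alternative bid.
Others bid (5, 5): truth gives 0, best alternative gives 0.
Others bid (5, 11): truth gives 0, best alternative gives 0.
Others bid (11, 5): truth gives 0, best alternative gives 0.
Others bid (11, 11): truth gives 0, best alternative gives 0.
In every case the truthful bid is at least as good as any alternative, so it is a dominant strategy.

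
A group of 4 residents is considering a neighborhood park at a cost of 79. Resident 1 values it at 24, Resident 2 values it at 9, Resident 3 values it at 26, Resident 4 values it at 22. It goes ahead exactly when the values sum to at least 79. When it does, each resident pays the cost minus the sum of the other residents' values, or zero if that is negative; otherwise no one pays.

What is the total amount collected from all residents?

Total value 81 ≥ cost 79, so it is built.
Resident 1: others sum to 57; max(0, 79 - 57) = 22.
Resident 2: others sum to 72; max(0, 79 - 72) = 7.
Resident 3: others sum to 55; max(0, 79 - 55) = 24.
Resident 4: others sum to 59; max(0, 79 - 59) = 20.
Total collected = 22 + 7 + 24 + 20 = 73.

73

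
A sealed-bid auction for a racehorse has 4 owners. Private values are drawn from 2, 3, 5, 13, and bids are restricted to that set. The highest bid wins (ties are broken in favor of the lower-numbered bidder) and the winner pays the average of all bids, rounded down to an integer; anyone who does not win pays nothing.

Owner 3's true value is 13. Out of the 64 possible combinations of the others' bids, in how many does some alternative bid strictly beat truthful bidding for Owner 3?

12

Others bid (2, 2, 2): truth gives 9; bid 3 gives 11 > 9. Violating.
Others bid (2, 2, 3): truth gives 8; bid 3 gives 11 > 8. Violating.
Others bid (2, 2, 5): truth gives 8; bid 5 gives 10 > 8. Violating.
Others bid (2, 3, 2): truth gives 8; bid 5 gives 10 > 8. Violating.
Others bid (2, 2, 13): truth gives 6; no alternative beats it.
Others bid (2, 3, 13): truth gives 6; no alternative beats it.
(Checking all 64 profiles: 12 have a profitable deviation, 52 do not.)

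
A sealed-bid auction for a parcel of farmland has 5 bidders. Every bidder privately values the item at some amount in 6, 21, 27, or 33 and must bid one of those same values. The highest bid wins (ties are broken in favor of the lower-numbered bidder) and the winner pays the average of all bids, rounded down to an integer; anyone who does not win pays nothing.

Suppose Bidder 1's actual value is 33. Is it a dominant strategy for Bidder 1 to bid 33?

No

Consider the case where Bidder 2 bids 6, Bidder 3 bids 6, Bidder 4 bids 6 and Bidder 5 bids 6.
Truthful bid 33: wins, pays 11, utility 33 - 11 = 22.
Bid 6 instead: wins, pays 6, utility 33 - 6 = 27.
Since 27 > 22, bidding 6 is strictly better here, so truthful bidding is not dominant.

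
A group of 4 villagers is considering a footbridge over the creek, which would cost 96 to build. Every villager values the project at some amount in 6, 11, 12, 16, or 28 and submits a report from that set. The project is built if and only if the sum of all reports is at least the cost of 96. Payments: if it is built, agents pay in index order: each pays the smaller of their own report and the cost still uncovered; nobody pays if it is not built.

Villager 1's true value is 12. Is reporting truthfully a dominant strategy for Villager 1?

Check each profile of the others' reports and compare truth against every alternative report.
Others report (6, 6, 6): truth gives 0, best alternative gives 0.
Others report (6, 6, 11): truth gives 0, best alternative gives 0.
Others report (6, 6, 12): truth gives 0, best alternative gives 0.
Others report (6, 6, 16): truth gives 0, best alternative gives 0.
Others report (6, 6, 28): truth gives 0, best alternative gives 0.
Others report (6, 11, 6): truth gives 0, best alternative gives 0.
(Remaining 119 profiles checked similarly; truth is weakly best in each.)
In every case the truthful report is at least as good as any alternative, so it is a dominant strategy.

Yes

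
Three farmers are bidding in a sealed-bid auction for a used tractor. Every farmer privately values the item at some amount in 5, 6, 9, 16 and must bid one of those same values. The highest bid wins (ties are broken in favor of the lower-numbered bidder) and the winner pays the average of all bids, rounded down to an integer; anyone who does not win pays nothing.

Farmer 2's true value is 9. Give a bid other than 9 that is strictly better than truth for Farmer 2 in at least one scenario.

Suppose Farmer 1 bids 5 and Farmer 3 bids 5.
Bid 9: wins, pays 6, utility 9 - 6 = 3.
Bid 6: wins, pays 5, utility 9 - 5 = 4.
So bidding 6 beats truth here (4 > 3).

6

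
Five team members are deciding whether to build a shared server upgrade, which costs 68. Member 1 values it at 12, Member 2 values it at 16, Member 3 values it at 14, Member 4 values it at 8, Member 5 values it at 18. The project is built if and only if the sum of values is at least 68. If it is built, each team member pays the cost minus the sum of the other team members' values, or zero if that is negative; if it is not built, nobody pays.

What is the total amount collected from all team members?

Total value 68 ≥ cost 68, so it is built.
Member 1: others sum to 56; max(0, 68 - 56) = 12.
Member 2: others sum to 52; max(0, 68 - 52) = 16.
Member 3: others sum to 54; max(0, 68 - 54) = 14.
Member 4: others sum to 60; max(0, 68 - 60) = 8.
Member 5: others sum to 50; max(0, 68 - 50) = 18.
Total collected = 12 + 16 + 14 + 8 + 18 = 68.

68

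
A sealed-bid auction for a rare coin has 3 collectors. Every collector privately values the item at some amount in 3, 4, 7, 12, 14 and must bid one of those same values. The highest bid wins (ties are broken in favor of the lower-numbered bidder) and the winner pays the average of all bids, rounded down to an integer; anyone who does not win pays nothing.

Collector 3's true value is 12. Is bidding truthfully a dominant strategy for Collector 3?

Consider the case where Collector 1 bids 3 and Collector 2 bids 3.
Truthful bid 12: wins, pays 6, utility 12 - 6 = 6.
Bid 4 instead: wins, pays 3, utility 12 - 3 = 9.
Since 9 > 6, bidding 4 is strictly better here, so truthful bidding is not dominant.

No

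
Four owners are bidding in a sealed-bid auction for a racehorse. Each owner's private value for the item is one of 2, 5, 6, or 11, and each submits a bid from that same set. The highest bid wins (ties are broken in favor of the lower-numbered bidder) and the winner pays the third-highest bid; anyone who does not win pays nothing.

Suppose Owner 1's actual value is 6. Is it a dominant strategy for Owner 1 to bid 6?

Consider the case where Owner 2 bids 2, Owner 3 bids 2 and Owner 4 bids 11.
Truthful bid 6: loses, pays 0, utility 0.
Bid 11 instead: wins, pays 2, utility 6 - 2 = 4.
Since 4 > 0, bidding 11 is strictly better here, so truthful bidding is not dominant.

No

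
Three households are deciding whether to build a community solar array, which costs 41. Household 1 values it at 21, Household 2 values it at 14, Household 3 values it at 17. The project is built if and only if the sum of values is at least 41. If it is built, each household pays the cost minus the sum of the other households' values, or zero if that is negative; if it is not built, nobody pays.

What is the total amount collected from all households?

19

Total value 52 ≥ cost 41, so it is built.
Household 1: others sum to 31; max(0, 41 - 31) = 10.
Household 2: others sum to 38; max(0, 41 - 38) = 3.
Household 3: others sum to 35; max(0, 41 - 35) = 6.
Total collected = 10 + 3 + 6 = 19.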